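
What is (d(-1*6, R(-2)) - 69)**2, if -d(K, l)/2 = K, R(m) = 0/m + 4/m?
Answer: 3249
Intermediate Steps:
R(m) = 4/m (R(m) = 0 + 4/m = 4/m)
d(K, l) = -2*K
(d(-1*6, R(-2)) - 69)**2 = (-(-2)*6 - 69)**2 = (-2*(-6) - 69)**2 = (12 - 69)**2 = (-57)**2 = 3249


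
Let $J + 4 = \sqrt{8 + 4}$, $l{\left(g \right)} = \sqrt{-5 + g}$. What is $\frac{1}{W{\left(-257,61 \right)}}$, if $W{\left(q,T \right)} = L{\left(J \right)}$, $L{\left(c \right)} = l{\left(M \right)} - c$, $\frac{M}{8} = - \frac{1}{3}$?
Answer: $\frac{3}{12 - 6 \sqrt{3} + i \sqrt{69}} \approx 0.067376 - 0.34812 i$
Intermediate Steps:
$M = - \frac{8}{3}$ ($M = 8 \left(- \frac{1}{3}\right) = - \frac{8}{3} \approx -2.6667$)
$J = -4 + 2 \sqrt{3}$ ($J = -4 + \sqrt{8 + 4} = -4 + \sqrt{12} = -4 + 2 \sqrt{3} \approx -0.5359$)
$L{\left(c \right)} = - c + \frac{i \sqrt{69}}{3}$ ($L{\left(c \right)} = \sqrt{-5 - \frac{8}{3}} - c = \sqrt{- \frac{23}{3}} - c = \frac{i \sqrt{69}}{3} - c = - c + \frac{i \sqrt{69}}{3}$)
$W{\left(q,T \right)} = 4 - 2 \sqrt{3} + \frac{i \sqrt{69}}{3}$ ($W{\left(q,T \right)} = - (-4 + 2 \sqrt{3}) + \frac{i \sqrt{69}}{3} = \left(4 - 2 \sqrt{3}\right) + \frac{i \sqrt{69}}{3} = 4 - 2 \sqrt{3} + \frac{i \sqrt{69}}{3}$)
$\frac{1}{W{\left(-257,61 \right)}} = \frac{1}{4 - 2 \sqrt{3} + \frac{i \sqrt{69}}{3}}$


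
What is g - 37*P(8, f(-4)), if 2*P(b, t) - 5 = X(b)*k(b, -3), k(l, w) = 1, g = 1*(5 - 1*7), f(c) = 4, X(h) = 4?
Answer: -337/2 ≈ -168.50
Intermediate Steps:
g = -2 (g = 1*(5 - 7) = 1*(-2) = -2)
P(b, t) = 9/2 (P(b, t) = 5/2 + (4*1)/2 = 5/2 + (1/2)*4 = 5/2 + 2 = 9/2)
g - 37*P(8, f(-4)) = -2 - 37*9/2 = -2 - 333/2 = -337/2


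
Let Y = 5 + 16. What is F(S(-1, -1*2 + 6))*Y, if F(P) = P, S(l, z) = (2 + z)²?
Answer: 756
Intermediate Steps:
Y = 21
F(S(-1, -1*2 + 6))*Y = (2 + (-1*2 + 6))²*21 = (2 + (-2 + 6))²*21 = (2 + 4)²*21 = 6²*21 = 36*21 = 756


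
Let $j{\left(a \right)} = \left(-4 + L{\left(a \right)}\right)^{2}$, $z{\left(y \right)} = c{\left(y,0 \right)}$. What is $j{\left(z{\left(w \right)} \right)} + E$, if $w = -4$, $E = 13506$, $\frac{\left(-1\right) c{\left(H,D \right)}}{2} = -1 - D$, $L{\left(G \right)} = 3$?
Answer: $13507$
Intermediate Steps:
$c{\left(H,D \right)} = 2 + 2 D$ ($c{\left(H,D \right)} = - 2 \left(-1 - D\right) = 2 + 2 D$)
$z{\left(y \right)} = 2$ ($z{\left(y \right)} = 2 + 2 \cdot 0 = 2 + 0 = 2$)
$j{\left(a \right)} = 1$ ($j{\left(a \right)} = \left(-4 + 3\right)^{2} = \left(-1\right)^{2} = 1$)
$j{\left(z{\left(w \right)} \right)} + E = 1 + 13506 = 13507$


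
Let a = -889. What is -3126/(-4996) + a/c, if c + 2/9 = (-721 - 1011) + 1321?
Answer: 25771161/9245098 ≈ 2.7875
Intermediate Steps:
c = -3701/9 (c = -2/9 + ((-721 - 1011) + 1321) = -2/9 + (-1732 + 1321) = -2/9 - 411 = -3701/9 ≈ -411.22)
-3126/(-4996) + a/c = -3126/(-4996) - 889/(-3701/9) = -3126*(-1/4996) - 889*(-9/3701) = 1563/2498 + 8001/3701 = 25771161/9245098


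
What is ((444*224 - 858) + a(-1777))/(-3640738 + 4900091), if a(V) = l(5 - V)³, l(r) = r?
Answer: 5658882366/1259353 ≈ 4493.5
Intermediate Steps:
a(V) = (5 - V)³
((444*224 - 858) + a(-1777))/(-3640738 + 4900091) = ((444*224 - 858) - (-5 - 1777)³)/(-3640738 + 4900091) = ((99456 - 858) - 1*(-1782)³)/1259353 = (98598 - 1*(-5658783768))*(1/1259353) = (98598 + 5658783768)*(1/1259353) = 5658882366*(1/1259353) = 5658882366/1259353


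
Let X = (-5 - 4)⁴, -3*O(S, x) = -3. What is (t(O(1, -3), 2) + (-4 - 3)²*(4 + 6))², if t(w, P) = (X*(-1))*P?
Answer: 159567424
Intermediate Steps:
O(S, x) = 1 (O(S, x) = -⅓*(-3) = 1)
X = 6561 (X = (-9)⁴ = 6561)
t(w, P) = -6561*P (t(w, P) = (6561*(-1))*P = -6561*P)
(t(O(1, -3), 2) + (-4 - 3)²*(4 + 6))² = (-6561*2 + (-4 - 3)²*(4 + 6))² = (-13122 + (-7)²*10)² = (-13122 + 49*10)² = (-13122 + 490)² = (-12632)² = 159567424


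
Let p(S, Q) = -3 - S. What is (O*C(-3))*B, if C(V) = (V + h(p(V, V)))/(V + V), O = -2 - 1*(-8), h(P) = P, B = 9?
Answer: 27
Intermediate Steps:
O = 6 (O = -2 + 8 = 6)
C(V) = -3/(2*V) (C(V) = (V + (-3 - V))/(V + V) = -3*1/(2*V) = -3/(2*V))
(O*C(-3))*B = (6*(-3/2/(-3)))*9 = (6*(-3/2*(-⅓)))*9 = (6*(½))*9 = 3*9 = 27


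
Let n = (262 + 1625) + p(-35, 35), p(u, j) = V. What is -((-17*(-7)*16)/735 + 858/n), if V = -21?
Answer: -99607/32655 ≈ -3.0503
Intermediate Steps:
p(u, j) = -21
n = 1866 (n = (262 + 1625) - 21 = 1887 - 21 = 1866)
-((-17*(-7)*16)/735 + 858/n) = -((-17*(-7)*16)/735 + 858/1866) = -((119*16)*(1/735) + 858*(1/1866)) = -(1904*(1/735) + 143/311) = -(272/105 + 143/311) = -1*99607/32655 = -99607/32655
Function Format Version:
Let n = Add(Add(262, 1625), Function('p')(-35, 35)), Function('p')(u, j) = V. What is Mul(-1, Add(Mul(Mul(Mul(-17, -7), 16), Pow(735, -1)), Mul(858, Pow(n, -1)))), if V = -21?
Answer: Rational(-99607, 32655) ≈ -3.0503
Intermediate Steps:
Function('p')(u, j) = -21
n = 1866 (n = Add(Add(262, 1625), -21) = Add(1887, -21) = 1866)
Mul(-1, Add(Mul(Mul(Mul(-17, -7), 16), Pow(735, -1)), Mul(858, Pow(n, -1)))) = Mul(-1, Add(Mul(Mul(Mul(-17, -7), 16), Pow(735, -1)), Mul(858, Pow(1866, -1)))) = Mul(-1, Add(Mul(Mul(119, 16), Rational(1, 735)), Mul(858, Rational(1, 1866)))) = Mul(-1, Add(Mul(1904, Rational(1, 735)), Rational(143, 311))) = Mul(-1, Add(Rational(272, 105), Rational(143, 311))) = Mul(-1, Rational(99607, 32655)) = Rational(-99607, 32655)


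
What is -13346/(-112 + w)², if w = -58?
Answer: -6673/14450 ≈ -0.46180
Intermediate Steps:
-13346/(-112 + w)² = -13346/(-112 - 58)² = -13346/((-170)²) = -13346/28900 = -13346*1/28900 = -6673/14450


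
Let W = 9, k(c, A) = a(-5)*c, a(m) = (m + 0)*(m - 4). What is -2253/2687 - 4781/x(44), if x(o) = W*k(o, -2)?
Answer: -52995007/47882340 ≈ -1.1068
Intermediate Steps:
a(m) = m*(-4 + m)
k(c, A) = 45*c (k(c, A) = (-5*(-4 - 5))*c = (-5*(-9))*c = 45*c)
x(o) = 405*o (x(o) = 9*(45*o) = 405*o)
-2253/2687 - 4781/x(44) = -2253/2687 - 4781/(405*44) = -2253*1/2687 - 4781/17820 = -2253/2687 - 4781*1/17820 = -2253/2687 - 4781/17820 = -52995007/47882340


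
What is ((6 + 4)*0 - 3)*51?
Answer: -153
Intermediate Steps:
((6 + 4)*0 - 3)*51 = (10*0 - 3)*51 = (0 - 3)*51 = -3*51 = -153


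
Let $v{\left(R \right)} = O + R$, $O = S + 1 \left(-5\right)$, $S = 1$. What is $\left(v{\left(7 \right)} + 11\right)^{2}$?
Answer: $196$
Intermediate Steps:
$O = -4$ ($O = 1 + 1 \left(-5\right) = 1 - 5 = -4$)
$v{\left(R \right)} = -4 + R$
$\left(v{\left(7 \right)} + 11\right)^{2} = \left(\left(-4 + 7\right) + 11\right)^{2} = \left(3 + 11\right)^{2} = 14^{2} = 196$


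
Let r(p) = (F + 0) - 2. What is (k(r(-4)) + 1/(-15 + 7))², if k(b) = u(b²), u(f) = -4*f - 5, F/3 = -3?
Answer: 15311569/64 ≈ 2.3924e+5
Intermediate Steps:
F = -9 (F = 3*(-3) = -9)
u(f) = -5 - 4*f
r(p) = -11 (r(p) = (-9 + 0) - 2 = -9 - 2 = -11)
k(b) = -5 - 4*b²
(k(r(-4)) + 1/(-15 + 7))² = ((-5 - 4*(-11)²) + 1/(-15 + 7))² = ((-5 - 4*121) + 1/(-8))² = ((-5 - 484) - ⅛)² = (-489 - ⅛)² = (-3913/8)² = 15311569/64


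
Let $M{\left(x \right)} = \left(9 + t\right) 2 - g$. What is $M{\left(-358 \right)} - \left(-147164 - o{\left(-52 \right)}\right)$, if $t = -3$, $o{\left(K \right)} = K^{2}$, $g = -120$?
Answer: $150000$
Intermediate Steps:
$M{\left(x \right)} = 132$ ($M{\left(x \right)} = \left(9 - 3\right) 2 - -120 = 6 \cdot 2 + 120 = 12 + 120 = 132$)
$M{\left(-358 \right)} - \left(-147164 - o{\left(-52 \right)}\right) = 132 - \left(-147164 - \left(-52\right)^{2}\right) = 132 - \left(-147164 - 2704\right) = 132 - -149868 = 132 + 149868 = 150000$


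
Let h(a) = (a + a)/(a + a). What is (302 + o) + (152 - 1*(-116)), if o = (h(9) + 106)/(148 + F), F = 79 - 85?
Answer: 81047/142 ≈ 570.75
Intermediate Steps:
F = -6
h(a) = 1 (h(a) = (2*a)/((2*a)) = (2*a)*(1/(2*a)) = 1)
o = 107/142 (o = (1 + 106)/(148 - 6) = 107/142 ≈ 0.75352)
(302 + o) + (152 - 1*(-116)) = (302 + 107/142) + (152 - 1*(-116)) = 42991/142 + (152 + 116) = 42991/142 + 268 = 81047/142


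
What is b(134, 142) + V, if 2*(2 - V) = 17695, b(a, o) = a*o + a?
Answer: 20633/2 ≈ 10317.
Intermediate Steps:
b(a, o) = a + a*o
V = -17691/2 (V = 2 - 1/2*17695 = 2 - 17695/2 = -17691/2 ≈ -8845.5)
b(134, 142) + V = 134*(1 + 142) - 17691/2 = 134*143 - 17691/2 = 19162 - 17691/2 = 20633/2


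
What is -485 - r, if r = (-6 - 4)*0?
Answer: -485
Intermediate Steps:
r = 0 (r = -10*0 = 0)
-485 - r = -485 - 1*0 = -485 + 0 = -485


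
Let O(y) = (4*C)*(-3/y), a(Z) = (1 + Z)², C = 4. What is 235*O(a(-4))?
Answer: -3760/3 ≈ -1253.3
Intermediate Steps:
O(y) = -48/y (O(y) = (4*4)*(-3/y) = 16*(-3/y) = -48/y)
235*O(a(-4)) = 235*(-48/(1 - 4)²) = 235*(-48/((-3)²)) = 235*(-48/9) = 235*(-48*⅑) = 235*(-16/3) = -3760/3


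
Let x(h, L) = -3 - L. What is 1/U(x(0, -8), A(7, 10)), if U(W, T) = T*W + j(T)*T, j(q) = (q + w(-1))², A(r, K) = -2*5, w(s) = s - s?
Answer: -1/1050 ≈ -0.00095238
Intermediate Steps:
w(s) = 0
A(r, K) = -10
j(q) = q² (j(q) = (q + 0)² = q²)
U(W, T) = T³ + T*W (U(W, T) = T*W + T²*T = T*W + T³ = T³ + T*W)
1/U(x(0, -8), A(7, 10)) = 1/(-10*((-3 - 1*(-8)) + (-10)²)) = 1/(-10*((-3 + 8) + 100)) = 1/(-10*(5 + 100)) = 1/(-10*105) = 1/(-1050) = -1/1050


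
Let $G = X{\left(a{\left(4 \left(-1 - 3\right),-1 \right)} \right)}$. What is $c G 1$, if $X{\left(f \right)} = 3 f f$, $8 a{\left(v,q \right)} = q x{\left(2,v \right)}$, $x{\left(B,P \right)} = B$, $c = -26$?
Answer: $- \frac{39}{8} \approx -4.875$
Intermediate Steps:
$a{\left(v,q \right)} = \frac{q}{4}$ ($a{\left(v,q \right)} = \frac{q 2}{8} = \frac{2 q}{8} = \frac{q}{4}$)
$X{\left(f \right)} = 3 f^{2}$
$G = \frac{3}{16}$ ($G = 3 \left(\frac{1}{4} \left(-1\right)\right)^{2} = 3 \left(- \frac{1}{4}\right)^{2} = 3 \cdot \frac{1}{16} = \frac{3}{16} \approx 0.1875$)
$c G 1 = - 26 \cdot \frac{3}{16} \cdot 1 = \left(-26\right) \frac{3}{16} = - \frac{39}{8}$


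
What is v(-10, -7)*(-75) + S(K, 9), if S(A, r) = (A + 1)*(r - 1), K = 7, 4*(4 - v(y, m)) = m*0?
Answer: -236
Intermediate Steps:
v(y, m) = 4 (v(y, m) = 4 - m*0/4 = 4 - ¼*0 = 4 + 0 = 4)
S(A, r) = (1 + A)*(-1 + r)
v(-10, -7)*(-75) + S(K, 9) = 4*(-75) + (-1 + 9 - 1*7 + 7*9) = -300 + (-1 + 9 - 7 + 63) = -300 + 64 = -236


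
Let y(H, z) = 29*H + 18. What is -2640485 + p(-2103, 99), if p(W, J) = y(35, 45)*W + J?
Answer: -4812785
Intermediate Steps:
y(H, z) = 18 + 29*H
p(W, J) = J + 1033*W (p(W, J) = (18 + 29*35)*W + J = (18 + 1015)*W + J = 1033*W + J = J + 1033*W)
-2640485 + p(-2103, 99) = -2640485 + (99 + 1033*(-2103)) = -2640485 + (99 - 2172399) = -2640485 - 2172300 = -4812785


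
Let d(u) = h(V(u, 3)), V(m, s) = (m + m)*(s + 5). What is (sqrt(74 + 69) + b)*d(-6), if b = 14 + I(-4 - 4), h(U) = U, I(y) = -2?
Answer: -1152 - 96*sqrt(143) ≈ -2300.0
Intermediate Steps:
V(m, s) = 2*m*(5 + s) (V(m, s) = (2*m)*(5 + s) = 2*m*(5 + s))
b = 12 (b = 14 - 2 = 12)
d(u) = 16*u (d(u) = 2*u*(5 + 3) = 2*u*8 = 16*u)
(sqrt(74 + 69) + b)*d(-6) = (sqrt(74 + 69) + 12)*(16*(-6)) = (sqrt(143) + 12)*(-96) = (12 + sqrt(143))*(-96) = -1152 - 96*sqrt(143)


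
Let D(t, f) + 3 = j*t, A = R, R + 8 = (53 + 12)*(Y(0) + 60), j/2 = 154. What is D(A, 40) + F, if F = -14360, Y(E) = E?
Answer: 1184373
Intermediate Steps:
j = 308 (j = 2*154 = 308)
R = 3892 (R = -8 + (53 + 12)*(0 + 60) = -8 + 65*60 = -8 + 3900 = 3892)
A = 3892
D(t, f) = -3 + 308*t
D(A, 40) + F = (-3 + 308*3892) - 14360 = (-3 + 1198736) - 14360 = 1198733 - 14360 = 1184373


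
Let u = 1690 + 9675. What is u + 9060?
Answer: 20425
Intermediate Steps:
u = 11365
u + 9060 = 11365 + 9060 = 20425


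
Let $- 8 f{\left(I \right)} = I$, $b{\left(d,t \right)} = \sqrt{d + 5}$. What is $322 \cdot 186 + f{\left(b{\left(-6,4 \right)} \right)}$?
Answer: $59892 - \frac{i}{8} \approx 59892.0 - 0.125 i$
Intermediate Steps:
$b{\left(d,t \right)} = \sqrt{5 + d}$
$f{\left(I \right)} = - \frac{I}{8}$
$322 \cdot 186 + f{\left(b{\left(-6,4 \right)} \right)} = 322 \cdot 186 - \frac{\sqrt{5 - 6}}{8} = 59892 - \frac{\sqrt{-1}}{8} = 59892 - \frac{i}{8}$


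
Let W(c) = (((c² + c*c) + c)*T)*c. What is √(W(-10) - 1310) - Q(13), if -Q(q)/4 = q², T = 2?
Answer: 676 + I*√5110 ≈ 676.0 + 71.484*I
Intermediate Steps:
W(c) = c*(2*c + 4*c²) (W(c) = (((c² + c*c) + c)*2)*c = (((c² + c²) + c)*2)*c = ((2*c² + c)*2)*c = ((c + 2*c²)*2)*c = (2*c + 4*c²)*c = c*(2*c + 4*c²))
Q(q) = -4*q²
√(W(-10) - 1310) - Q(13) = √((-10)²*(2 + 4*(-10)) - 1310) - (-4)*13² = √(100*(2 - 40) - 1310) - (-4)*169 = √(100*(-38) - 1310) - 1*(-676) = √(-3800 - 1310) + 676 = √(-5110) + 676 = I*√5110 + 676 = 676 + I*√5110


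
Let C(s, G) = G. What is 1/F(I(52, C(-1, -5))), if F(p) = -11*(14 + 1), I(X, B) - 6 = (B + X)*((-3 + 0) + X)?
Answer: -1/165 ≈ -0.0060606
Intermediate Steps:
I(X, B) = 6 + (-3 + X)*(B + X) (I(X, B) = 6 + (B + X)*((-3 + 0) + X) = 6 + (B + X)*(-3 + X) = 6 + (-3 + X)*(B + X))
F(p) = -165 (F(p) = -11*15 = -165)
1/F(I(52, C(-1, -5))) = 1/(-165) = -1/165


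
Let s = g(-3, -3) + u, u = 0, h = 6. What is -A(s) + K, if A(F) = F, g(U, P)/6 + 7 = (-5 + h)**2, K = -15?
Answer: 21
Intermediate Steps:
g(U, P) = -36 (g(U, P) = -42 + 6*(-5 + 6)**2 = -42 + 6*1**2 = -42 + 6*1 = -42 + 6 = -36)
s = -36 (s = -36 + 0 = -36)
-A(s) + K = -1*(-36) - 15 = 36 - 15 = 21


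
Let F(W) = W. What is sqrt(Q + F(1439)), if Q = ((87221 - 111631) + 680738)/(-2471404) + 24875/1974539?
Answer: 3*sqrt(237925434138402632248120858)/1219970895689 ≈ 37.931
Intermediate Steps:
Q = -308617264573/1219970895689 (Q = (-24410 + 680738)*(-1/2471404) + 24875*(1/1974539) = 656328*(-1/2471404) + 24875/1974539 = -164082/617851 + 24875/1974539 = -308617264573/1219970895689 ≈ -0.25297)
sqrt(Q + F(1439)) = sqrt(-308617264573/1219970895689 + 1439) = sqrt(1755229501631898/1219970895689) = 3*sqrt(237925434138402632248120858)/1219970895689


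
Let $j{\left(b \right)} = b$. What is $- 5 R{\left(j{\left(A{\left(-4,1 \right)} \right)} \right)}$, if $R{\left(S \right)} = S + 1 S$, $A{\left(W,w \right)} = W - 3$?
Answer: $70$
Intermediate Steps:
$A{\left(W,w \right)} = -3 + W$
$R{\left(S \right)} = 2 S$ ($R{\left(S \right)} = S + S = 2 S$)
$- 5 R{\left(j{\left(A{\left(-4,1 \right)} \right)} \right)} = - 5 \cdot 2 \left(-3 - 4\right) = - 5 \cdot 2 \left(-7\right) = \left(-5\right) \left(-14\right) = 70$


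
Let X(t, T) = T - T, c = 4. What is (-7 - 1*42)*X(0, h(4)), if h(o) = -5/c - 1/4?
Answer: 0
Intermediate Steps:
h(o) = -3/2 (h(o) = -5/4 - 1/4 = -3/2)
X(t, T) = 0
(-7 - 1*42)*X(0, h(4)) = (-7 - 1*42)*0 = (-7 - 42)*0 = -49*0 = 0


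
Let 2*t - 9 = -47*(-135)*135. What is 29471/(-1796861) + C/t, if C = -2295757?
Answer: -4137778412309/769581191412 ≈ -5.3767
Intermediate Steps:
t = 428292 (t = 9/2 + (-47*(-135)*135)/2 = 9/2 + (6345*135)/2 = 9/2 + (½)*856575 = 9/2 + 856575/2 = 428292)
29471/(-1796861) + C/t = 29471/(-1796861) - 2295757/428292 = 29471*(-1/1796861) - 2295757*1/428292 = -29471/1796861 - 2295757/428292 = -4137778412309/769581191412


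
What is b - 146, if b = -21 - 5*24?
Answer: -287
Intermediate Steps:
b = -141 (b = -21 - 120 = -141)
b - 146 = -141 - 146 = -287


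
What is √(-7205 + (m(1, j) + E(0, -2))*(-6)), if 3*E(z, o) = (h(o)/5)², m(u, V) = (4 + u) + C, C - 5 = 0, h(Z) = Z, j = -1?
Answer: I*√181633/5 ≈ 85.237*I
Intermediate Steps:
C = 5 (C = 5 + 0 = 5)
m(u, V) = 9 + u (m(u, V) = (4 + u) + 5 = 9 + u)
E(z, o) = o²/75 (E(z, o) = (o/5)²/3 = (o²/25)/3 = o²/75)
√(-7205 + (m(1, j) + E(0, -2))*(-6)) = √(-7205 + ((9 + 1) + (1/75)*(-2)²)*(-6)) = √(-7205 + (10 + (1/75)*4)*(-6)) = √(-7205 + (10 + 4/75)*(-6)) = √(-7205 + (754/75)*(-6)) = √(-7205 - 1508/25) = √(-181633/25) = I*√181633/5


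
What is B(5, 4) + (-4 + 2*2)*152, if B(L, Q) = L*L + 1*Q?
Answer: 29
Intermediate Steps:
B(L, Q) = Q + L**2 (B(L, Q) = L**2 + Q = Q + L**2)
B(5, 4) + (-4 + 2*2)*152 = (4 + 5**2) + (-4 + 2*2)*152 = (4 + 25) + (-4 + 4)*152 = 29 + 0*152 = 29 + 0 = 29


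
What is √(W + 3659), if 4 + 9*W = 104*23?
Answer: √35319/3 ≈ 62.645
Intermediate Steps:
W = 796/3 (W = -4/9 + (104*23)/9 = -4/9 + (⅑)*2392 = -4/9 + 2392/9 = 796/3 ≈ 265.33)
√(W + 3659) = √(796/3 + 3659) = √(11773/3) = √35319/3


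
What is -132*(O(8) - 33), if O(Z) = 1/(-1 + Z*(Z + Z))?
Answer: 553080/127 ≈ 4355.0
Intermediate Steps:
O(Z) = 1/(-1 + 2*Z²) (O(Z) = 1/(-1 + Z*(2*Z)) = 1/(-1 + 2*Z²))
-132*(O(8) - 33) = -132*(1/(-1 + 2*8²) - 33) = -132*(1/(-1 + 2*64) - 33) = -132*(1/(-1 + 128) - 33) = -132*(1/127 - 33) = -132*(-4190/127) = 553080/127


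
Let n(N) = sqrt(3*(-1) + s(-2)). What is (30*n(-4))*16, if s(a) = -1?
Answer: 960*I ≈ 960.0*I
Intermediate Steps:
n(N) = 2*I (n(N) = sqrt(3*(-1) - 1) = sqrt(-3 - 1) = sqrt(-4) = 2*I)
(30*n(-4))*16 = (30*(2*I))*16 = (60*I)*16 = 960*I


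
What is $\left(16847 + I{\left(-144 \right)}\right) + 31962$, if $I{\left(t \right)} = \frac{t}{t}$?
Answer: $48810$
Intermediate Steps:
$I{\left(t \right)} = 1$
$\left(16847 + I{\left(-144 \right)}\right) + 31962 = \left(16847 + 1\right) + 31962 = 16848 + 31962 = 48810$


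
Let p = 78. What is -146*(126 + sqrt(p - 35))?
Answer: -18396 - 146*sqrt(43) ≈ -19353.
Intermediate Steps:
-146*(126 + sqrt(p - 35)) = -146*(126 + sqrt(78 - 35)) = -146*(126 + sqrt(43)) = -18396 - 146*sqrt(43)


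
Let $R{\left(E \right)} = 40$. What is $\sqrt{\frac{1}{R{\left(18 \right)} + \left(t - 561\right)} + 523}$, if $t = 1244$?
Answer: $\frac{\sqrt{273387990}}{723} \approx 22.869$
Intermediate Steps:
$\sqrt{\frac{1}{R{\left(18 \right)} + \left(t - 561\right)} + 523} = \sqrt{\frac{1}{40 + \left(1244 - 561\right)} + 523} = \sqrt{\frac{1}{40 + 683} + 523} = \sqrt{\frac{1}{723} + 523} = \sqrt{\frac{378130}{723}} = \frac{\sqrt{273387990}}{723}$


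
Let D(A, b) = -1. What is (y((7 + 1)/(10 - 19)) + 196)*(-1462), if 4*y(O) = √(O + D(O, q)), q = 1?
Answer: -286552 - 731*I*√17/6 ≈ -2.8655e+5 - 502.33*I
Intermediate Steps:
y(O) = √(-1 + O)/4 (y(O) = √(O - 1)/4 = √(-1 + O)/4)
(y((7 + 1)/(10 - 19)) + 196)*(-1462) = (√(-1 + (7 + 1)/(10 - 19))/4 + 196)*(-1462) = (√(-1 + 8/(-9))/4 + 196)*(-1462) = (√(-1 + 8*(-⅑))/4 + 196)*(-1462) = (√(-1 - 8/9)/4 + 196)*(-1462) = (√(-17/9)/4 + 196)*(-1462) = ((I*√17/3)/4 + 196)*(-1462) = (I*√17/12 + 196)*(-1462) = (196 + I*√17/12)*(-1462) = -286552 - 731*I*√17/6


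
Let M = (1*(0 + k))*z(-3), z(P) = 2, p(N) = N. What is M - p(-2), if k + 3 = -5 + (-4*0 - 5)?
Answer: -24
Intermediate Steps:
k = -13 (k = -3 + (-5 + (-4*0 - 5)) = -3 + (-5 + (0 - 5)) = -3 + (-5 - 5) = -3 - 10 = -13)
M = -26 (M = (1*(0 - 13))*2 = (1*(-13))*2 = -13*2 = -26)
M - p(-2) = -26 - 1*(-2) = -26 + 2 = -24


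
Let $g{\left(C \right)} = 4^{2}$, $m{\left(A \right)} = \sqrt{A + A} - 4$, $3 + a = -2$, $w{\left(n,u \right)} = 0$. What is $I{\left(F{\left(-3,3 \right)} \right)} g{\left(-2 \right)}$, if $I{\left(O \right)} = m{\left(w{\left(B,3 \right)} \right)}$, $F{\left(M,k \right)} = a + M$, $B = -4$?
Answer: $-64$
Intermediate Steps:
$a = -5$ ($a = -3 - 2 = -5$)
$m{\left(A \right)} = -4 + \sqrt{2} \sqrt{A}$ ($m{\left(A \right)} = \sqrt{2 A} - 4 = \sqrt{2} \sqrt{A} - 4 = -4 + \sqrt{2} \sqrt{A}$)
$g{\left(C \right)} = 16$
$F{\left(M,k \right)} = -5 + M$
$I{\left(O \right)} = -4$ ($I{\left(O \right)} = -4 + \sqrt{2} \sqrt{0} = -4 + \sqrt{2} \cdot 0 = -4 + 0 = -4$)
$I{\left(F{\left(-3,3 \right)} \right)} g{\left(-2 \right)} = \left(-4\right) 16 = -64$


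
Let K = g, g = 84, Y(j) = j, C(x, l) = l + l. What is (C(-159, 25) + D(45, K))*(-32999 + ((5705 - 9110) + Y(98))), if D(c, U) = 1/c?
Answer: -9080534/5 ≈ -1.8161e+6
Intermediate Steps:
C(x, l) = 2*l
K = 84
(C(-159, 25) + D(45, K))*(-32999 + ((5705 - 9110) + Y(98))) = (2*25 + 1/45)*(-32999 + ((5705 - 9110) + 98)) = (50 + 1/45)*(-32999 + (-3405 + 98)) = 2251*(-32999 - 3307)/45 = (2251/45)*(-36306) = -9080534/5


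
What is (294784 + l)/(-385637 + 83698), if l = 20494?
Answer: -315278/301939 ≈ -1.0442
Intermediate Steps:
(294784 + l)/(-385637 + 83698) = (294784 + 20494)/(-385637 + 83698) = 315278/(-301939) = 315278*(-1/301939) = -315278/301939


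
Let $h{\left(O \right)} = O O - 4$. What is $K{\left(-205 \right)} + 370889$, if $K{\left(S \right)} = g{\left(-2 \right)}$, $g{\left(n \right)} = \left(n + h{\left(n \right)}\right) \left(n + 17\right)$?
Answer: $370859$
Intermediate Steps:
$h{\left(O \right)} = -4 + O^{2}$ ($h{\left(O \right)} = O^{2} - 4 = -4 + O^{2}$)
$g{\left(n \right)} = \left(17 + n\right) \left(-4 + n + n^{2}\right)$ ($g{\left(n \right)} = \left(n + \left(-4 + n^{2}\right)\right) \left(n + 17\right) = \left(-4 + n + n^{2}\right) \left(17 + n\right) = \left(17 + n\right) \left(-4 + n + n^{2}\right)$)
$K{\left(S \right)} = -30$ ($K{\left(S \right)} = -68 + \left(-2\right)^{3} + 13 \left(-2\right) + 18 \left(-2\right)^{2} = -68 - 8 - 26 + 18 \cdot 4 = -68 - 8 - 26 + 72 = -30$)
$K{\left(-205 \right)} + 370889 = -30 + 370889 = 370859$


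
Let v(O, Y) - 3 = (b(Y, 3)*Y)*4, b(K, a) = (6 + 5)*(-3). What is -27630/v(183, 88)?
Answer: 9210/3871 ≈ 2.3792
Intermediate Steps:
b(K, a) = -33 (b(K, a) = 11*(-3) = -33)
v(O, Y) = 3 - 132*Y (v(O, Y) = 3 - 33*Y*4 = 3 - 132*Y)
-27630/v(183, 88) = -27630/(3 - 132*88) = -27630/(3 - 11616) = -27630/(-11613) = -27630*(-1/11613) = 9210/3871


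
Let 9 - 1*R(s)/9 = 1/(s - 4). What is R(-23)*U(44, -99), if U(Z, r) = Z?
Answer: 10736/3 ≈ 3578.7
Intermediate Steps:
R(s) = 81 - 9/(-4 + s) (R(s) = 81 - 9/(s - 4) = 81 - 9/(-4 + s))
R(-23)*U(44, -99) = (9*(-37 + 9*(-23))/(-4 - 23))*44 = (9*(-37 - 207)/(-27))*44 = (9*(-1/27)*(-244))*44 = (244/3)*44 = 10736/3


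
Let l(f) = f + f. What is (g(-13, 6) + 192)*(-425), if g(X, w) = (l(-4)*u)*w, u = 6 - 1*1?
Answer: 20400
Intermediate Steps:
l(f) = 2*f
u = 5 (u = 6 - 1 = 5)
g(X, w) = -40*w (g(X, w) = ((2*(-4))*5)*w = (-8*5)*w = -40*w)
(g(-13, 6) + 192)*(-425) = (-40*6 + 192)*(-425) = (-240 + 192)*(-425) = -48*(-425) = 20400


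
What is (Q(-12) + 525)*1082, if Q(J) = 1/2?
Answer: 568591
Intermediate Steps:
Q(J) = ½
(Q(-12) + 525)*1082 = (½ + 525)*1082 = (1051/2)*1082 = 568591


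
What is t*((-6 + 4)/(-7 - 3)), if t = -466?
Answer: -466/5 ≈ -93.200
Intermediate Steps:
t*((-6 + 4)/(-7 - 3)) = -466*(-6 + 4)/(-7 - 3) = -(-932)/(-10) = -(-932)*(-1)/10 = -466*⅕ = -466/5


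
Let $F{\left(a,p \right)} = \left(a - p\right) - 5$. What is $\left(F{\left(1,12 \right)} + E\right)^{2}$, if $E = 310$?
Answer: $86436$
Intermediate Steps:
$F{\left(a,p \right)} = -5 + a - p$
$\left(F{\left(1,12 \right)} + E\right)^{2} = \left(\left(-5 + 1 - 12\right) + 310\right)^{2} = \left(-16 + 310\right)^{2} = 294^{2} = 86436$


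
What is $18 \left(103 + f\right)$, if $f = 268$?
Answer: $6678$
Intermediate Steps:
$18 \left(103 + f\right) = 18 \left(103 + 268\right) = 18 \cdot 371 = 6678$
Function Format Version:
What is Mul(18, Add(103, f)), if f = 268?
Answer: 6678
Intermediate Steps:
Mul(18, Add(103, f)) = Mul(18, Add(103, 268)) = Mul(18, 371) = 6678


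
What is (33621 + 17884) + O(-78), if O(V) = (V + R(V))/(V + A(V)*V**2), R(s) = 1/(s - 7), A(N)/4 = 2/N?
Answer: 3073309981/59670 ≈ 51505.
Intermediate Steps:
A(N) = 8/N (A(N) = 4*(2/N) = 8/N)
R(s) = 1/(-7 + s)
O(V) = (V + 1/(-7 + V))/(9*V) (O(V) = (V + 1/(-7 + V))/(V + (8/V)*V**2) = (V + 1/(-7 + V))/(V + 8*V) = (V + 1/(-7 + V))/((9*V)) = (V + 1/(-7 + V))*(1/(9*V)) = (V + 1/(-7 + V))/(9*V))
(33621 + 17884) + O(-78) = (33621 + 17884) + (1/9)*(1 - 78*(-7 - 78))/(-78*(-7 - 78)) = 51505 + (1/9)*(-1/78)*(1 - 78*(-85))/(-85) = 51505 + (1/9)*(-1/78)*(-1/85)*(1 + 6630) = 51505 + (1/9)*(-1/78)*(-1/85)*6631 = 51505 + 6631/59670 = 3073309981/59670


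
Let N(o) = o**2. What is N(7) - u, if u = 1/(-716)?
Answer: 35085/716 ≈ 49.001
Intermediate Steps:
u = -1/716 ≈ -0.0013966
N(7) - u = 7**2 - 1*(-1/716) = 49 + 1/716 = 35085/716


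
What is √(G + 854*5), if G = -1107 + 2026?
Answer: √5189 ≈ 72.035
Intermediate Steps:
G = 919
√(G + 854*5) = √(919 + 854*5) = √(919 + 4270) = √5189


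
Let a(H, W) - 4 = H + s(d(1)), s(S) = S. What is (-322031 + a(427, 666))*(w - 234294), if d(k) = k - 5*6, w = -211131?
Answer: 143261597325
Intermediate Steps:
d(k) = -30 + k (d(k) = k - 30 = -30 + k)
a(H, W) = -25 + H (a(H, W) = 4 + (H + (-30 + 1)) = 4 + (H - 29) = 4 + (-29 + H) = -25 + H)
(-322031 + a(427, 666))*(w - 234294) = (-322031 + (-25 + 427))*(-211131 - 234294) = (-322031 + 402)*(-445425) = -321629*(-445425) = 143261597325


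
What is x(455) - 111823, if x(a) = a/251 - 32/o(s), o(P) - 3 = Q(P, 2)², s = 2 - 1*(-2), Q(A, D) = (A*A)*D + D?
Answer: -32529797794/290909 ≈ -1.1182e+5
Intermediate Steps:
Q(A, D) = D + D*A² (Q(A, D) = A²*D + D = D*A² + D = D + D*A²)
s = 4 (s = 2 + 2 = 4)
o(P) = 3 + (2 + 2*P²)² (o(P) = 3 + (2*(1 + P²))² = 3 + (2 + 2*P²)²)
x(a) = -32/1159 + a/251 (x(a) = a/251 - 32/(3 + 4*(1 + 4²)²) = a*(1/251) - 32/(3 + 4*(1 + 16)²) = a/251 - 32/(3 + 4*17²) = a/251 - 32/(3 + 4*289) = a/251 - 32/(3 + 1156) = a/251 - 32/1159 = -32/1159 + a/251)
x(455) - 111823 = (-32/1159 + (1/251)*455) - 111823 = (-32/1159 + 455/251) - 111823 = 519313/290909 - 111823 = -32529797794/290909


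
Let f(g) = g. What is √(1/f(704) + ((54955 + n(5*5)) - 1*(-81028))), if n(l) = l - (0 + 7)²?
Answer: √1052866507/88 ≈ 368.73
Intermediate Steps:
n(l) = -49 + l (n(l) = l - 1*7² = l - 1*49 = l - 49 = -49 + l)
√(1/f(704) + ((54955 + n(5*5)) - 1*(-81028))) = √(1/704 + ((54955 + (-49 + 5*5)) - 1*(-81028))) = √(1/704 + ((54955 + (-49 + 25)) + 81028)) = √(1/704 + ((54955 - 24) + 81028)) = √(1/704 + (54931 + 81028)) = √(1/704 + 135959) = √(95715137/704) = √1052866507/88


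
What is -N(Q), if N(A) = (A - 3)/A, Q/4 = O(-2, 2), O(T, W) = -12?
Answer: -17/16 ≈ -1.0625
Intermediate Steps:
Q = -48 (Q = 4*(-12) = -48)
N(A) = (-3 + A)/A
-N(Q) = -(-3 - 48)/(-48) = -(-1)*(-51)/48 = -1*17/16 = -17/16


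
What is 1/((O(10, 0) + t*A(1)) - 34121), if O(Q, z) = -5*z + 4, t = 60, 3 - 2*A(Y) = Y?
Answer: -1/34057 ≈ -2.9363e-5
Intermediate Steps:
A(Y) = 3/2 - Y/2
O(Q, z) = 4 - 5*z
1/((O(10, 0) + t*A(1)) - 34121) = 1/(((4 - 5*0) + 60*(3/2 - ½*1)) - 34121) = 1/(((4 + 0) + 60*(3/2 - ½)) - 34121) = 1/((4 + 60*1) - 34121) = 1/((4 + 60) - 34121) = 1/(64 - 34121) = 1/(-34057) = -1/34057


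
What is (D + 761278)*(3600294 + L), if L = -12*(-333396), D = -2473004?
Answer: -13010908065396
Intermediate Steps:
L = 4000752
(D + 761278)*(3600294 + L) = (-2473004 + 761278)*(3600294 + 4000752) = -1711726*7601046 = -13010908065396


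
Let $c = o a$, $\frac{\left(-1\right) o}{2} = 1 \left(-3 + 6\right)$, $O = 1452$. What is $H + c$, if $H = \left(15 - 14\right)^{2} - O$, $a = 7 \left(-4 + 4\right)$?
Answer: $-1451$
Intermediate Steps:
$a = 0$ ($a = 7 \cdot 0 = 0$)
$o = -6$ ($o = - 2 \cdot 1 \left(-3 + 6\right) = - 2 \cdot 1 \cdot 3 = \left(-2\right) 3 = -6$)
$c = 0$ ($c = \left(-6\right) 0 = 0$)
$H = -1451$ ($H = \left(15 - 14\right)^{2} - 1452 = 1^{2} - 1452 = 1 - 1452 = -1451$)
$H + c = -1451 + 0 = -1451$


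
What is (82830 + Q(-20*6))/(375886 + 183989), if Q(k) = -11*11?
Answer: 82709/559875 ≈ 0.14773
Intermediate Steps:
Q(k) = -121
(82830 + Q(-20*6))/(375886 + 183989) = (82830 - 121)/(375886 + 183989) = 82709/559875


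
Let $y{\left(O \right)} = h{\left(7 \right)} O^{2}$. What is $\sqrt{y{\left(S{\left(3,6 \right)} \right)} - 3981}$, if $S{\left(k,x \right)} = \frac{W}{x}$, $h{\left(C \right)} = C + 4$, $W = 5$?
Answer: $\frac{i \sqrt{143041}}{6} \approx 63.035 i$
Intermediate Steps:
$h{\left(C \right)} = 4 + C$
$S{\left(k,x \right)} = \frac{5}{x}$
$y{\left(O \right)} = 11 O^{2}$ ($y{\left(O \right)} = \left(4 + 7\right) O^{2} = 11 O^{2}$)
$\sqrt{y{\left(S{\left(3,6 \right)} \right)} - 3981} = \sqrt{11 \left(\frac{5}{6}\right)^{2} - 3981} = \sqrt{11 \cdot \frac{25}{36} - 3981} = \sqrt{\frac{275}{36} - 3981} = \sqrt{- \frac{143041}{36}} = \frac{i \sqrt{143041}}{6}$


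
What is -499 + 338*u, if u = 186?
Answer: 62369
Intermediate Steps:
-499 + 338*u = -499 + 338*186 = -499 + 62868 = 62369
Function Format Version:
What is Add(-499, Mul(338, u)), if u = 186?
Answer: 62369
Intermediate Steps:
Add(-499, Mul(338, u)) = Add(-499, Mul(338, 186)) = Add(-499, 62868) = 62369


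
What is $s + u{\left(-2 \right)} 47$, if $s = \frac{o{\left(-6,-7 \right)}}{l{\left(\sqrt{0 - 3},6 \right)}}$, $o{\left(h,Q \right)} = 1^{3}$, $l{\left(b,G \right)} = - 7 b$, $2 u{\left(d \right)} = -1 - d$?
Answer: $\frac{47}{2} + \frac{i \sqrt{3}}{21} \approx 23.5 + 0.082479 i$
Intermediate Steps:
$u{\left(d \right)} = - \frac{1}{2} - \frac{d}{2}$ ($u{\left(d \right)} = \frac{-1 - d}{2} = - \frac{1}{2} - \frac{d}{2}$)
$o{\left(h,Q \right)} = 1$
$s = \frac{i \sqrt{3}}{21}$ ($s = 1 \frac{1}{\left(-7\right) \sqrt{0 - 3}} = 1 \frac{1}{\left(-7\right) \sqrt{-3}} = 1 \frac{1}{\left(-7\right) i \sqrt{3}} = 1 \frac{i \sqrt{3}}{21} = \frac{i \sqrt{3}}{21} \approx 0.082479 i$)
$s + u{\left(-2 \right)} 47 = \frac{i \sqrt{3}}{21} + \left(- \frac{1}{2} - -1\right) 47 = \frac{i \sqrt{3}}{21} + \left(- \frac{1}{2} + 1\right) 47 = \frac{i \sqrt{3}}{21} + \frac{1}{2} \cdot 47 = \frac{i \sqrt{3}}{21} + \frac{47}{2} = \frac{47}{2} + \frac{i \sqrt{3}}{21}$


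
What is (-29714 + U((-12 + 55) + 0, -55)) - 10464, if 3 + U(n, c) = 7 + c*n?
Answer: -42539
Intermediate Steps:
U(n, c) = 4 + c*n (U(n, c) = -3 + (7 + c*n) = 4 + c*n)
(-29714 + U((-12 + 55) + 0, -55)) - 10464 = (-29714 + (4 - 55*((-12 + 55) + 0))) - 10464 = (-29714 + (4 - 55*(43 + 0))) - 10464 = (-29714 + (4 - 55*43)) - 10464 = (-29714 + (4 - 2365)) - 10464 = (-29714 - 2361) - 10464 = -32075 - 10464 = -42539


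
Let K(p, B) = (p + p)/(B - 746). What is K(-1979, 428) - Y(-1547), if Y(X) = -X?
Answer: -243994/159 ≈ -1534.6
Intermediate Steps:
K(p, B) = 2*p/(-746 + B) (K(p, B) = (2*p)/(-746 + B) = 2*p/(-746 + B))
K(-1979, 428) - Y(-1547) = 2*(-1979)/(-746 + 428) - (-1)*(-1547) = 2*(-1979)/(-318) - 1*1547 = 2*(-1979)*(-1/318) - 1547 = 1979/159 - 1547 = -243994/159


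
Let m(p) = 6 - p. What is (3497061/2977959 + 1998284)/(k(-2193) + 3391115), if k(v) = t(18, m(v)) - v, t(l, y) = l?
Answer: 1983603773139/3368395233878 ≈ 0.58889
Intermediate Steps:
k(v) = 18 - v
(3497061/2977959 + 1998284)/(k(-2193) + 3391115) = (3497061/2977959 + 1998284)/((18 - 1*(-2193)) + 3391115) = (3497061*(1/2977959) + 1998284)/((18 + 2193) + 3391115) = (1165687/992653 + 1998284)/(2211 + 3391115) = (1983603773139/992653)/3393326 = (1983603773139/992653)*(1/3393326) = 1983603773139/3368395233878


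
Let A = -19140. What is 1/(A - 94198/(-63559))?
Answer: -63559/1216425062 ≈ -5.2251e-5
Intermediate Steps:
1/(A - 94198/(-63559)) = 1/(-19140 - 94198/(-63559)) = 1/(-19140 - 94198*(-1/63559)) = 1/(-19140 + 94198/63559) = 1/(-1216425062/63559) = -63559/1216425062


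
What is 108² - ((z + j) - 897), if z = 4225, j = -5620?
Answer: 13956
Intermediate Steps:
108² - ((z + j) - 897) = 108² - ((4225 - 5620) - 897) = 11664 - (-1395 - 897) = 11664 - 1*(-2292) = 11664 + 2292 = 13956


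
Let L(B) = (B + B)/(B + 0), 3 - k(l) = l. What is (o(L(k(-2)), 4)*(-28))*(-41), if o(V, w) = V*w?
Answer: 9184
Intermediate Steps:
k(l) = 3 - l
L(B) = 2 (L(B) = (2*B)/B = 2)
(o(L(k(-2)), 4)*(-28))*(-41) = ((2*4)*(-28))*(-41) = (8*(-28))*(-41) = -224*(-41) = 9184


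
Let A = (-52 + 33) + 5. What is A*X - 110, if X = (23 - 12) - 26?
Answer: 100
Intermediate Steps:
A = -14 (A = -19 + 5 = -14)
X = -15 (X = 11 - 26 = -15)
A*X - 110 = -14*(-15) - 110 = 210 - 110 = 100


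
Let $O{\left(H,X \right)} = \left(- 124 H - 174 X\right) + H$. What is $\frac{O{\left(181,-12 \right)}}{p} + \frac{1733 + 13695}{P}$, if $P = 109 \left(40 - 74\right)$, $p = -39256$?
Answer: $- \frac{265436509}{72741368} \approx -3.649$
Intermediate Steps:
$O{\left(H,X \right)} = - 174 X - 123 H$ ($O{\left(H,X \right)} = \left(- 174 X - 124 H\right) + H = - 174 X - 123 H$)
$P = -3706$ ($P = 109 \left(-34\right) = -3706$)
$\frac{O{\left(181,-12 \right)}}{p} + \frac{1733 + 13695}{P} = \frac{\left(-174\right) \left(-12\right) - 22263}{-39256} + \frac{1733 + 13695}{-3706} = \left(2088 - 22263\right) \left(- \frac{1}{39256}\right) + 15428 \left(- \frac{1}{3706}\right) = \left(-20175\right) \left(- \frac{1}{39256}\right) - \frac{7714}{1853} = \frac{20175}{39256} - \frac{7714}{1853} = - \frac{265436509}{72741368}$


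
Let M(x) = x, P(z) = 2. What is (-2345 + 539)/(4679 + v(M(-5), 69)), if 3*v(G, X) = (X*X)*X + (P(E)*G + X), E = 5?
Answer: -5418/342605 ≈ -0.015814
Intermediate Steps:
v(G, X) = X/3 + X³/3 + 2*G/3 (v(G, X) = ((X*X)*X + (2*G + X))/3 = (X²*X + (X + 2*G))/3 = (X³ + (X + 2*G))/3 = (X + X³ + 2*G)/3 = X/3 + X³/3 + 2*G/3)
(-2345 + 539)/(4679 + v(M(-5), 69)) = (-2345 + 539)/(4679 + ((⅓)*69 + (⅓)*69³ + (⅔)*(-5))) = -1806/(4679 + (23 + (⅓)*328509 - 10/3)) = -1806/(4679 + (23 + 109503 - 10/3)) = -1806/(4679 + 328568/3) = -1806/342605/3 = -1806*3/342605 = -5418/342605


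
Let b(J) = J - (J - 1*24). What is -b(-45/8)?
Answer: -24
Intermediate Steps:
b(J) = 24 (b(J) = J - (J - 24) = J - (-24 + J) = J + (24 - J) = 24)
-b(-45/8) = -1*24 = -24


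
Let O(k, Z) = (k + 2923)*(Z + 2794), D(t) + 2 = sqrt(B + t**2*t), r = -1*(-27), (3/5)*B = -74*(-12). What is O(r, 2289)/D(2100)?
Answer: 7497425/2315250369 + 7497425*sqrt(2315250370)/2315250369 ≈ 155.82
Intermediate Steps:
B = 1480 (B = 5*(-74*(-12))/3 = (5/3)*888 = 1480)
r = 27
D(t) = -2 + sqrt(1480 + t**3) (D(t) = -2 + sqrt(1480 + t**2*t) = -2 + sqrt(1480 + t**3))
O(k, Z) = (2794 + Z)*(2923 + k) (O(k, Z) = (2923 + k)*(2794 + Z) = (2794 + Z)*(2923 + k))
O(r, 2289)/D(2100) = (8166862 + 2794*27 + 2923*2289 + 2289*27)/(-2 + sqrt(1480 + 2100**3)) = (8166862 + 75438 + 6690747 + 61803)/(-2 + sqrt(1480 + 9261000000)) = 14994850/(-2 + sqrt(9261001480)) = 14994850/(-2 + 2*sqrt(2315250370))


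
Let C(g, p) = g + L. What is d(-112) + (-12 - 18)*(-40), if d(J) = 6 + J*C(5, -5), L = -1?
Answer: 758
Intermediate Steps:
C(g, p) = -1 + g (C(g, p) = g - 1 = -1 + g)
d(J) = 6 + 4*J (d(J) = 6 + J*(-1 + 5) = 6 + J*4 = 6 + 4*J)
d(-112) + (-12 - 18)*(-40) = (6 + 4*(-112)) + (-12 - 18)*(-40) = (6 - 448) - 30*(-40) = -442 + 1200 = 758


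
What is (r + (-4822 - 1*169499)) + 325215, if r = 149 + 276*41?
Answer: 162359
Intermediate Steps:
r = 11465 (r = 149 + 11316 = 11465)
(r + (-4822 - 1*169499)) + 325215 = (11465 + (-4822 - 1*169499)) + 325215 = (11465 + (-4822 - 169499)) + 325215 = (11465 - 174321) + 325215 = -162856 + 325215 = 162359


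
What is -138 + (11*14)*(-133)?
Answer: -20620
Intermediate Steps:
-138 + (11*14)*(-133) = -138 + 154*(-133) = -138 - 20482 = -20620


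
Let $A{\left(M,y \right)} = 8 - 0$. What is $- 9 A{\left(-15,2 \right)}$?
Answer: $-72$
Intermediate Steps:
$A{\left(M,y \right)} = 8$ ($A{\left(M,y \right)} = 8 + 0 = 8$)
$- 9 A{\left(-15,2 \right)} = \left(-9\right) 8 = -72$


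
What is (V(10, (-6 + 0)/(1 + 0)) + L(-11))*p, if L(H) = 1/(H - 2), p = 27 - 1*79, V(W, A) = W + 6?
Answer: -828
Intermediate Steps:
V(W, A) = 6 + W
p = -52 (p = 27 - 79 = -52)
L(H) = 1/(-2 + H)
(V(10, (-6 + 0)/(1 + 0)) + L(-11))*p = ((6 + 10) + 1/(-2 - 11))*(-52) = (16 + 1/(-13))*(-52) = (16 - 1/13)*(-52) = (207/13)*(-52) = -828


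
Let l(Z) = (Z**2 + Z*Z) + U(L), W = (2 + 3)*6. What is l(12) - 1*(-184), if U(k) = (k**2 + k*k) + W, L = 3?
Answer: 520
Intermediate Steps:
W = 30 (W = 5*6 = 30)
U(k) = 30 + 2*k**2 (U(k) = (k**2 + k*k) + 30 = (k**2 + k**2) + 30 = 2*k**2 + 30 = 30 + 2*k**2)
l(Z) = 48 + 2*Z**2 (l(Z) = (Z**2 + Z*Z) + (30 + 2*3**2) = (Z**2 + Z**2) + (30 + 2*9) = 2*Z**2 + (30 + 18) = 2*Z**2 + 48 = 48 + 2*Z**2)
l(12) - 1*(-184) = (48 + 2*12**2) - 1*(-184) = (48 + 2*144) + 184 = (48 + 288) + 184 = 336 + 184 = 520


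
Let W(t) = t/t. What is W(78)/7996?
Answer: 1/7996 ≈ 0.00012506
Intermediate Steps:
W(t) = 1
W(78)/7996 = 1/7996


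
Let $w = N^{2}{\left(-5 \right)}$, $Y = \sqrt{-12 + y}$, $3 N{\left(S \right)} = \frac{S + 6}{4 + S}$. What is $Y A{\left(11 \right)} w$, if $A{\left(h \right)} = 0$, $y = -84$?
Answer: $0$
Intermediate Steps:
$N{\left(S \right)} = \frac{6 + S}{3 \left(4 + S\right)}$ ($N{\left(S \right)} = \frac{\left(S + 6\right) \frac{1}{4 + S}}{3} = \frac{\left(6 + S\right) \frac{1}{4 + S}}{3} = \frac{\frac{1}{4 + S} \left(6 + S\right)}{3} = \frac{6 + S}{3 \left(4 + S\right)}$)
$Y = 4 i \sqrt{6}$ ($Y = \sqrt{-12 - 84} = \sqrt{-96} = 4 i \sqrt{6} \approx 9.798 i$)
$w = \frac{1}{9}$ ($w = \left(\frac{6 - 5}{3 \left(4 - 5\right)}\right)^{2} = \left(\frac{1}{3} \frac{1}{-1} \cdot 1\right)^{2} = \left(\frac{1}{3} \left(-1\right) 1\right)^{2} = \left(- \frac{1}{3}\right)^{2} = \frac{1}{9} \approx 0.11111$)
$Y A{\left(11 \right)} w = 4 i \sqrt{6} \cdot 0 \cdot \frac{1}{9} = 0 \cdot \frac{1}{9} = 0$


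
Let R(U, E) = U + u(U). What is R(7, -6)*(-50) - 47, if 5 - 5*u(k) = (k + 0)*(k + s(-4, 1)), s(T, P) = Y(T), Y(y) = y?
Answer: -237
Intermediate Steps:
s(T, P) = T
u(k) = 1 - k*(-4 + k)/5 (u(k) = 1 - (k + 0)*(k - 4)/5 = 1 - k*(-4 + k)/5)
R(U, E) = 1 - U**2/5 + 9*U/5 (R(U, E) = U + (1 - U**2/5 + 4*U/5) = 1 - U**2/5 + 9*U/5)
R(7, -6)*(-50) - 47 = (1 - 1/5*7**2 + (9/5)*7)*(-50) - 47 = (1 - 1/5*49 + 63/5)*(-50) - 47 = (1 - 49/5 + 63/5)*(-50) - 47 = (19/5)*(-50) - 47 = -190 - 47 = -237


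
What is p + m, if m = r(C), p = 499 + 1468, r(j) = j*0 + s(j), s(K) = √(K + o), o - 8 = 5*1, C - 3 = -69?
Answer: 1967 + I*√53 ≈ 1967.0 + 7.2801*I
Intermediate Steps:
C = -66 (C = 3 - 69 = -66)
o = 13 (o = 8 + 5*1 = 8 + 5 = 13)
s(K) = √(13 + K) (s(K) = √(K + 13) = √(13 + K))
r(j) = √(13 + j) (r(j) = j*0 + √(13 + j) = 0 + √(13 + j) = √(13 + j))
p = 1967
m = I*√53 (m = √(13 - 66) = √(-53) = I*√53 ≈ 7.2801*I)
p + m = 1967 + I*√53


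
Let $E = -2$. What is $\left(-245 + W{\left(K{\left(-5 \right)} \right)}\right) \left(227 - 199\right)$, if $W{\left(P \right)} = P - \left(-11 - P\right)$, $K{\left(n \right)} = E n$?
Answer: $-5992$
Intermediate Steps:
$K{\left(n \right)} = - 2 n$
$W{\left(P \right)} = 11 + 2 P$ ($W{\left(P \right)} = P + \left(11 + P\right) = 11 + 2 P$)
$\left(-245 + W{\left(K{\left(-5 \right)} \right)}\right) \left(227 - 199\right) = \left(-245 + \left(11 + 2 \left(\left(-2\right) \left(-5\right)\right)\right)\right) \left(227 - 199\right) = \left(-245 + \left(11 + 2 \cdot 10\right)\right) 28 = \left(-245 + \left(11 + 20\right)\right) 28 = \left(-245 + 31\right) 28 = \left(-214\right) 28 = -5992$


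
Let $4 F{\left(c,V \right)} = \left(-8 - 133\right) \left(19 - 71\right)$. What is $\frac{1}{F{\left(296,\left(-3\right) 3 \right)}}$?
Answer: $\frac{1}{1833} \approx 0.00054555$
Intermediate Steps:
$F{\left(c,V \right)} = 1833$ ($F{\left(c,V \right)} = \frac{\left(-8 - 133\right) \left(19 - 71\right)}{4} = \frac{\left(-141\right) \left(-52\right)}{4} = \frac{1}{4} \cdot 7332 = 1833$)
$\frac{1}{F{\left(296,\left(-3\right) 3 \right)}} = \frac{1}{1833}$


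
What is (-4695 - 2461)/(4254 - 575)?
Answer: -7156/3679 ≈ -1.9451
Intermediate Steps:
(-4695 - 2461)/(4254 - 575) = -7156/3679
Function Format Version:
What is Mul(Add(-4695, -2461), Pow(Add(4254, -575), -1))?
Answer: Rational(-7156, 3679) ≈ -1.9451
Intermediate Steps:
Mul(Add(-4695, -2461), Pow(Add(4254, -575), -1)) = Mul(-7156, Pow(3679, -1)) = Mul(-7156, Rational(1, 3679)) = Rational(-7156, 3679)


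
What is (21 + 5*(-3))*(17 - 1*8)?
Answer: 54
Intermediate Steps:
(21 + 5*(-3))*(17 - 1*8) = (21 - 15)*(17 - 8) = 6*9 = 54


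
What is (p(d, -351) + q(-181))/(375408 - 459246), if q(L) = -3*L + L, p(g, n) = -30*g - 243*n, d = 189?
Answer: -79985/83838 ≈ -0.95404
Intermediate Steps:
p(g, n) = -243*n - 30*g
q(L) = -2*L
(p(d, -351) + q(-181))/(375408 - 459246) = ((-243*(-351) - 30*189) - 2*(-181))/(375408 - 459246) = ((85293 - 5670) + 362)/(-83838) = (79623 + 362)*(-1/83838) = 79985*(-1/83838) = -79985/83838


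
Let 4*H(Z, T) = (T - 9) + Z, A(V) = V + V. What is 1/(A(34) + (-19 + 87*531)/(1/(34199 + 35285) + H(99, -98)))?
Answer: -138967/3199182396 ≈ -4.3438e-5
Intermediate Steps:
A(V) = 2*V
H(Z, T) = -9/4 + T/4 + Z/4 (H(Z, T) = ((T - 9) + Z)/4 = ((-9 + T) + Z)/4 = (-9 + T + Z)/4 = -9/4 + T/4 + Z/4)
1/(A(34) + (-19 + 87*531)/(1/(34199 + 35285) + H(99, -98))) = 1/(2*34 + (-19 + 87*531)/(1/(34199 + 35285) + (-9/4 + (1/4)*(-98) + (1/4)*99))) = 1/(68 + (-19 + 46197)/(1/69484 + (-9/4 - 49/2 + 99/4))) = 1/(68 + 46178/(1/69484 - 2)) = 1/(68 + 46178/(-138967/69484)) = 1/(68 + 46178*(-69484/138967)) = 1/(68 - 3208632152/138967) = 1/(-3199182396/138967) = -138967/3199182396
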